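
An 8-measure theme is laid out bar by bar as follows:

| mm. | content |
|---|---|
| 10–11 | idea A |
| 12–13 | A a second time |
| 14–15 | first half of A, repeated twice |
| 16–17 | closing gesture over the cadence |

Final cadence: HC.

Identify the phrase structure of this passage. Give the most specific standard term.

Basic idea (measures 10–11) + its repetition (mm. 12-13) form the presentation; fragmentation and cadence (mm. 14-17) form the continuation — the 8-bar whole is a sentence.

sentence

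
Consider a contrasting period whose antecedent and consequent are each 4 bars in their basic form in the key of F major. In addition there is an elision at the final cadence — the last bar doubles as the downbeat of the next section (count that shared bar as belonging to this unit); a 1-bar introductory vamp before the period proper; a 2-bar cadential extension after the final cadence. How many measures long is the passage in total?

11 measures

Basic contrasting period: 4 + 4 = 8 bars.
8 (basic form) + 1 (introduction) + 2 (cadential extension) = 11.
The elision shares a bar with the next section but does not change this unit's count.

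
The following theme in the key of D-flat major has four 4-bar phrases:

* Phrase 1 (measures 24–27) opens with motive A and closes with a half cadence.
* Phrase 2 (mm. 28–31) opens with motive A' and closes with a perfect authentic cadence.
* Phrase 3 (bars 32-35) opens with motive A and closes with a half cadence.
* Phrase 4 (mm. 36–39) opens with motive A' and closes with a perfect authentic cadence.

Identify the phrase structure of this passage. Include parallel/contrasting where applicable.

The cadence pattern HC–PAC–HC–PAC is weak–strong twice, and phrases 3–4 restate phrases 1–2: a period heard twice, not a double period (which would end weakly at phrase 2).

repeated period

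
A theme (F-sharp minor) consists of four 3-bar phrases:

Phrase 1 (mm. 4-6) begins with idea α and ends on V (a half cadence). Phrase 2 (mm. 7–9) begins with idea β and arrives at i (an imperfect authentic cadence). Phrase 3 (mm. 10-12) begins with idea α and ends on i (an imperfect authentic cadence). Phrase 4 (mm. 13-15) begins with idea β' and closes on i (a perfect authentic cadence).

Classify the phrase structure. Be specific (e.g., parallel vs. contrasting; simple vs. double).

parallel double period

Four phrases in two halves: the first half (bars 4–9) ends with an imperfect authentic cadence, the second (measures 10-15) with a perfect authentic cadence — a large antecedent–consequent pair, i.e. a double period.
Phrase 3 begins with the same material as phrase 1, making it parallel.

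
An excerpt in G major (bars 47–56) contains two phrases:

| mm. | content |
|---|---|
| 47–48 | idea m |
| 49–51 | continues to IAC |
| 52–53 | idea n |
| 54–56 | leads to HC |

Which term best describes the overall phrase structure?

phrase group

The second phrase closes with a half cadence, which is not stronger than the first phrase's imperfect authentic cadence; without a weak→strong cadential pair there is no antecedent–consequent relationship, so this is a phrase group rather than a period.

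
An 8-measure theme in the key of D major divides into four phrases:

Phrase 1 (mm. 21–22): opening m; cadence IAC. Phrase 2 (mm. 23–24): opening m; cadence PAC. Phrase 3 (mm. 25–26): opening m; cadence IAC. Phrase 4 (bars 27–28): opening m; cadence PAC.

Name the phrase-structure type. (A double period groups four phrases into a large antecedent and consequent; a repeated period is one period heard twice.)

The cadence pattern IAC–PAC–IAC–PAC is weak–strong twice, and phrases 3–4 restate phrases 1–2: a period heard twice, not a double period (which would end weakly at phrase 2).

repeated period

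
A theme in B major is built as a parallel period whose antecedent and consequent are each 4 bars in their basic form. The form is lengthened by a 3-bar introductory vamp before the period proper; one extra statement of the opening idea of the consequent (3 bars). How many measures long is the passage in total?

14 measures

Basic parallel period: 4 + 4 = 8 bars.
8 (basic form) + 3 (introduction) + 3 (extra statement) = 14.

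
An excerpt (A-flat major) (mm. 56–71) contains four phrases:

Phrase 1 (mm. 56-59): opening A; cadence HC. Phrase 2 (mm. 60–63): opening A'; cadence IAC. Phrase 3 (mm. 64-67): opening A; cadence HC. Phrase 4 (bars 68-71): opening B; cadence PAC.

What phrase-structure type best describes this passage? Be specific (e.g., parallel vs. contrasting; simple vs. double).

Four phrases in two halves: the first half (mm. 56–63) ends with an imperfect authentic cadence, the second (bars 64-71) with a perfect authentic cadence — a large antecedent–consequent pair, i.e. a double period.
Phrase 3 begins with the same material as phrase 1, making it parallel.

parallel double period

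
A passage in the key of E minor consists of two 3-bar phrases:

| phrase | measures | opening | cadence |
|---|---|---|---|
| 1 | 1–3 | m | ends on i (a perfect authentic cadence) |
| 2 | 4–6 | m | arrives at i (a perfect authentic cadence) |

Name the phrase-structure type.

repeated phrase

Both phrases have the same opening (m) and the same cadence (perfect authentic cadence): the second is a restatement, not a consequent, so this is a repeated phrase rather than a period.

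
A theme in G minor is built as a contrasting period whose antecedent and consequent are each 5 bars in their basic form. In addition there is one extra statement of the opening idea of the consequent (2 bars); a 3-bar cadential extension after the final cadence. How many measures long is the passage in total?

Basic contrasting period: 5 + 5 = 10 bars.
10 (basic form) + 2 (extra statement) + 3 (cadential extension) = 15.

15 measures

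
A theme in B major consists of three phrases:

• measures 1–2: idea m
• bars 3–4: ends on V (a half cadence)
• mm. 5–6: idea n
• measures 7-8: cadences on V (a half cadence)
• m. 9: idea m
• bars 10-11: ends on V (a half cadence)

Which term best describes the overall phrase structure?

phrase group

The final phrase closes with a half cadence, which is not stronger than the preceding half cadence; the 3 phrases lack an overall antecedent–consequent design and so form a phrase group.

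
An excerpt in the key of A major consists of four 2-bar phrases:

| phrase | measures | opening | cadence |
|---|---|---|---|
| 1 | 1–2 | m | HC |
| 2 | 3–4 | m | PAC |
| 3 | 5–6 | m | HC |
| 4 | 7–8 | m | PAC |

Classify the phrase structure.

repeated period

The cadence pattern HC–PAC–HC–PAC is weak–strong twice, and phrases 3–4 restate phrases 1–2: a period heard twice, not a double period (which would end weakly at phrase 2).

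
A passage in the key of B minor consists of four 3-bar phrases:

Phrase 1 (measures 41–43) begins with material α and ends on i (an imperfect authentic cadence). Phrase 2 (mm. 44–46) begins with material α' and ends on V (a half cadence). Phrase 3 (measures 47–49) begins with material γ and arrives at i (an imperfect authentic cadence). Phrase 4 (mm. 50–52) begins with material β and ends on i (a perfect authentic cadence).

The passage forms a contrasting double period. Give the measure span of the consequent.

In a double period the four phrases pair into a large antecedent (phrases 1–2, ending half cadence) and a large consequent (phrases 3–4, ending perfect authentic cadence). The consequent spans bars 47–52.

measures 47–52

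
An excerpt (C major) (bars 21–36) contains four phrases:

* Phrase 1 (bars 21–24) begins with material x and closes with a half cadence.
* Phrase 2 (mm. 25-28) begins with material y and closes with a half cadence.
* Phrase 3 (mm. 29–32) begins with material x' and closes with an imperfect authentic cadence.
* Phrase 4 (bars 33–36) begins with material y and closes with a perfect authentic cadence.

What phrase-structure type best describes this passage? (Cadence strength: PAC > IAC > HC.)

Four phrases in two halves: the first half (mm. 21–28) ends with a half cadence, the second (mm. 29–36) with a perfect authentic cadence — a large antecedent–consequent pair, i.e. a double period.
Phrase 3 begins with the same material as phrase 1, making it parallel.

parallel double period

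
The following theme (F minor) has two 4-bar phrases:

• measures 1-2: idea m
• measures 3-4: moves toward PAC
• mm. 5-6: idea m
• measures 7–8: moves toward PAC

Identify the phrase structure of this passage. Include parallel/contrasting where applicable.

Both phrases have the same opening (m) and the same cadence (perfect authentic cadence): the second is a restatement, not a consequent, so this is a repeated phrase rather than a period.

repeated phrase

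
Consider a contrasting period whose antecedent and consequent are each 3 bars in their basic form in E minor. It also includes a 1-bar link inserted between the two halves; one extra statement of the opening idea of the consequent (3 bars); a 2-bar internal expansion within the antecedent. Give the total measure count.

Basic contrasting period: 3 + 3 = 6 bars.
6 (basic form) + 1 (link) + 3 (extra statement) + 2 (internal expansion) = 12.

12 measures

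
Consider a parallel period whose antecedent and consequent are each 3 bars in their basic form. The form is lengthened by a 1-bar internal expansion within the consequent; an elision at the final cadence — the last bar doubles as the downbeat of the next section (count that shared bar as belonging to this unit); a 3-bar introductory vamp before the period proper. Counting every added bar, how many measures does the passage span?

10 measures

Basic parallel period: 3 + 3 = 6 bars.
6 (basic form) + 1 (internal expansion) + 3 (introduction) = 10.
The elision shares a bar with the next section but does not change this unit's count.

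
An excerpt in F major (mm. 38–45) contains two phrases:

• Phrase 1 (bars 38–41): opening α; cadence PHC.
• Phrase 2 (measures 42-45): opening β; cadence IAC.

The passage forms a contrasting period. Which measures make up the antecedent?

measures 38–41

The phrase ending with the weaker cadence (Phrygian half cadence) is the antecedent; the one ending more conclusively (imperfect authentic cadence) is the consequent. The antecedent is measures 38–41.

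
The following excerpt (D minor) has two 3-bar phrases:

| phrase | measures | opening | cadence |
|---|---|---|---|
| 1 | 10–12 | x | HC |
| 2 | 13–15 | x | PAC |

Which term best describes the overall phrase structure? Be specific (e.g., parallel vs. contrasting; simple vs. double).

Phrase 1 ends with a half cadence (weaker) and phrase 2 with a perfect authentic cadence (stronger): antecedent + consequent = a period.
The two phrases open with the same material (x / x), so the period is parallel.

parallel period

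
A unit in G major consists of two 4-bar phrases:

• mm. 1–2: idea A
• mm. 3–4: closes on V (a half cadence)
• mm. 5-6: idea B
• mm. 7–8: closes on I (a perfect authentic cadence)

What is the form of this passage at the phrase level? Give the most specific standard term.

Phrase 1 ends with a half cadence (weaker) and phrase 2 with a perfect authentic cadence (stronger): antecedent + consequent = a period.
The two phrases open with different material (A / B), so the period is contrasting.

contrasting period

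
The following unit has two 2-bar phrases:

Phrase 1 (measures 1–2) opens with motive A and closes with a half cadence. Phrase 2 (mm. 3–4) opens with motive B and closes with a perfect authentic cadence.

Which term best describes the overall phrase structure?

Phrase 1 ends with a half cadence (weaker) and phrase 2 with a perfect authentic cadence (stronger): antecedent + consequent = a period.
The two phrases open with different material (A / B), so the period is contrasting.

contrasting period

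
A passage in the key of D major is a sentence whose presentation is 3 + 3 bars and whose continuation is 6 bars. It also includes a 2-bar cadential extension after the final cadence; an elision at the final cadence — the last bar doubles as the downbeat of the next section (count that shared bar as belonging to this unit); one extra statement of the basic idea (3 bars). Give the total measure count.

17 measures

Basic sentence: 3 + 3 + 6 = 12 bars.
12 (basic form) + 2 (cadential extension) + 3 (extra statement) = 17.
The elision shares a bar with the next section but does not change this unit's count.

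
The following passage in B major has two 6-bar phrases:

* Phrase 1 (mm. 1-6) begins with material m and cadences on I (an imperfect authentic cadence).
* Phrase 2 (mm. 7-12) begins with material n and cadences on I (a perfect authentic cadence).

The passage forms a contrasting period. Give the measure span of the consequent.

The antecedent is the phrase ending with the weaker cadence (imperfect authentic cadence, phrase 1) and the consequent the one ending more conclusively (perfect authentic cadence, phrase 2); the consequent is measures 7–12.

measures 7–12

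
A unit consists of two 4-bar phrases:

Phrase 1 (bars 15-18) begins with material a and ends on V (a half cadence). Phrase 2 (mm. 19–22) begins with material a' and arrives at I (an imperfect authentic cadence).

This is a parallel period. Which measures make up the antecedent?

The phrase ending with the weaker cadence (half cadence) is the antecedent; the one ending more conclusively (imperfect authentic cadence) is the consequent. The antecedent is measures 15–18.

measures 15–18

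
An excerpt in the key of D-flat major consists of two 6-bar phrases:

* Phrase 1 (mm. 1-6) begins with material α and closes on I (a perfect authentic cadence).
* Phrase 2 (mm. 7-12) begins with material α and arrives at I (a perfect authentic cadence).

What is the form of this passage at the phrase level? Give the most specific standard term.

repeated phrase

Both phrases have the same opening (α) and the same cadence (perfect authentic cadence): the second is a restatement, not a consequent, so this is a repeated phrase rather than a period.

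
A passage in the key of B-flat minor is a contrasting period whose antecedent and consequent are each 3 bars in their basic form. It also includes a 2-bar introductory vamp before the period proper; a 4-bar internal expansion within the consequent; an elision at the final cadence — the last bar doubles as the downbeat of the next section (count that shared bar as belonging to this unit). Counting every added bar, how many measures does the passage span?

Basic contrasting period: 3 + 3 = 6 bars.
6 (basic form) + 2 (introduction) + 4 (internal expansion) = 12.
The elision shares a bar with the next section but does not change this unit's count.

12 measures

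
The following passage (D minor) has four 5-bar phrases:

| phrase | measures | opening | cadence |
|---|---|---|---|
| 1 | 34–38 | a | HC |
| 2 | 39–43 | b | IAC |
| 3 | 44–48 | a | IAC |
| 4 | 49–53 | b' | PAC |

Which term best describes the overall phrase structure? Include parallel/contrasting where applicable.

Four phrases in two halves: the first half (bars 34–43) ends with an imperfect authentic cadence, the second (mm. 44-53) with a perfect authentic cadence — a large antecedent–consequent pair, i.e. a double period.
Phrase 3 begins with the same material as phrase 1, making it parallel.

parallel double period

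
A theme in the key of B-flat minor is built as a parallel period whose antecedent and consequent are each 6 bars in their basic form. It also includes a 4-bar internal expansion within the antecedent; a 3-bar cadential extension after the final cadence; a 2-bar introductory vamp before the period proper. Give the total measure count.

21 measures

Basic parallel period: 6 + 6 = 12 bars.
12 (basic form) + 4 (internal expansion) + 3 (cadential extension) + 2 (introduction) = 21.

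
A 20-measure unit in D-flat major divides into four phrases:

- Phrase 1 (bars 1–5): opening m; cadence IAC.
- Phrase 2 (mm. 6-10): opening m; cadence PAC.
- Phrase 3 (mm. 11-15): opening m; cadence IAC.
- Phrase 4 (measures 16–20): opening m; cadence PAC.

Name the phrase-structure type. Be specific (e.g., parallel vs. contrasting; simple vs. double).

repeated period

The cadence pattern IAC–PAC–IAC–PAC is weak–strong twice, and phrases 3–4 restate phrases 1–2: a period heard twice, not a double period (which would end weakly at phrase 2).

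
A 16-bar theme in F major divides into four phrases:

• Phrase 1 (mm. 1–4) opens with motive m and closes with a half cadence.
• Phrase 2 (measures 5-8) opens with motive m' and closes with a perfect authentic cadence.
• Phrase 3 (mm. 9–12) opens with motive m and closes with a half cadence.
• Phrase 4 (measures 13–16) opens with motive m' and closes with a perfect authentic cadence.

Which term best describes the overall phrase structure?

repeated period

The cadence pattern HC–PAC–HC–PAC is weak–strong twice, and phrases 3–4 restate phrases 1–2: a period heard twice, not a double period (which would end weakly at phrase 2).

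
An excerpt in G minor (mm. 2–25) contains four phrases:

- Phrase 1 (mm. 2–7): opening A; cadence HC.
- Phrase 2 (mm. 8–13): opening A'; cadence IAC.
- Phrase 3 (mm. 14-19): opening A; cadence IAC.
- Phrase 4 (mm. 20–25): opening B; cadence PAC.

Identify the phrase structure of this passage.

parallel double period

Four phrases in two halves: the first half (measures 2–13) ends with an imperfect authentic cadence, the second (mm. 14-25) with a perfect authentic cadence — a large antecedent–consequent pair, i.e. a double period.
Phrase 3 begins with the same material as phrase 1, making it parallel.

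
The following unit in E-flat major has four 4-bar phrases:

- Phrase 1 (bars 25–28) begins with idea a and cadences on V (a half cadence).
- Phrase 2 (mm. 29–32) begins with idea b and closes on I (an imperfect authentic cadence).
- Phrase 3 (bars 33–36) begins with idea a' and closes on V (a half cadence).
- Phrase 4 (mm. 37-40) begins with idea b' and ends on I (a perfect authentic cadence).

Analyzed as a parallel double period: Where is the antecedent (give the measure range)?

In a double period the four phrases pair into a large antecedent (phrases 1–2, ending imperfect authentic cadence) and a large consequent (phrases 3–4, ending perfect authentic cadence). The antecedent spans mm. 25-32.

measures 25–32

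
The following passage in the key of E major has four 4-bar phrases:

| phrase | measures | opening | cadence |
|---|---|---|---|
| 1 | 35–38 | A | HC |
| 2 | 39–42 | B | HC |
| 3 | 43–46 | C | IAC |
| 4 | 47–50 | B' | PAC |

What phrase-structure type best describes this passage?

Four phrases in two halves: the first half (mm. 35-42) ends with a half cadence, the second (mm. 43–50) with a perfect authentic cadence — a large antecedent–consequent pair, i.e. a double period.
Phrase 3 begins with different material from phrase 1, making it contrasting.

contrasting double period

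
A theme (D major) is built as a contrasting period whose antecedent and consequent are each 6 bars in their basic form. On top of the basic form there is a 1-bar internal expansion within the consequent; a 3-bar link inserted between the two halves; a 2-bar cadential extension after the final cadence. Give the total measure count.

Basic contrasting period: 6 + 6 = 12 bars.
12 (basic form) + 1 (internal expansion) + 3 (link) + 2 (cadential extension) = 18.

18 measures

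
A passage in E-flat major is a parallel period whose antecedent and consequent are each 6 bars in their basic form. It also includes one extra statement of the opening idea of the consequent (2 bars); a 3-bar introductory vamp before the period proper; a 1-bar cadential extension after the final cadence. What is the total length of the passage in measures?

Basic parallel period: 6 + 6 = 12 bars.
12 (basic form) + 2 (extra statement) + 3 (introduction) + 1 (cadential extension) = 18.

18 measures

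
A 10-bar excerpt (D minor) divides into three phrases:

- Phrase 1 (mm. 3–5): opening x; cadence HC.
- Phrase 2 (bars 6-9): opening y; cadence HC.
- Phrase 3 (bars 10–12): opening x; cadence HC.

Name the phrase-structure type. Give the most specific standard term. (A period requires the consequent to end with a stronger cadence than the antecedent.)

The final phrase closes with a half cadence, which is not stronger than the preceding half cadence; the 3 phrases lack an overall antecedent–consequent design and so form a phrase group.

phrase group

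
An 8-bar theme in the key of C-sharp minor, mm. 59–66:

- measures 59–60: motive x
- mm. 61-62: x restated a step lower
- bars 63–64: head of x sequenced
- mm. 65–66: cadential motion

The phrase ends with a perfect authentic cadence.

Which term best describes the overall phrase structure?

sentence

Basic idea (measures 59–60) + its repetition (bars 61–62) form the presentation; fragmentation and cadence (mm. 63–66) form the continuation — the 8-bar whole is a sentence.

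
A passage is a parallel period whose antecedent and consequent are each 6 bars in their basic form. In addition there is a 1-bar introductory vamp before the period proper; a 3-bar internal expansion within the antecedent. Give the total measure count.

16 measures

Basic parallel period: 6 + 6 = 12 bars.
12 (basic form) + 1 (introduction) + 3 (internal expansion) = 16.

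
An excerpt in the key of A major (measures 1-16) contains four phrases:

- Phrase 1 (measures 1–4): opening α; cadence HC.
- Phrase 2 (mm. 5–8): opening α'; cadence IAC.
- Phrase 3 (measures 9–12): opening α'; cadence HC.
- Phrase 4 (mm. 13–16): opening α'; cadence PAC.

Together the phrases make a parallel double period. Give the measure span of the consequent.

measures 9–16

In a double period the first pair of phrases (ending imperfect authentic cadence) is the large antecedent and the second pair (ending perfect authentic cadence) is the large consequent; the consequent is measures 9–16.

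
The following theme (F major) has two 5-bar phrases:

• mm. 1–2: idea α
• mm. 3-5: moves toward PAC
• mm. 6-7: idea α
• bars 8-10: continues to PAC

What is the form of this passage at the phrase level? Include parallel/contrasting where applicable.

Both phrases have the same opening (α) and the same cadence (perfect authentic cadence): the second is a restatement, not a consequent, so this is a repeated phrase rather than a period.

repeated phrase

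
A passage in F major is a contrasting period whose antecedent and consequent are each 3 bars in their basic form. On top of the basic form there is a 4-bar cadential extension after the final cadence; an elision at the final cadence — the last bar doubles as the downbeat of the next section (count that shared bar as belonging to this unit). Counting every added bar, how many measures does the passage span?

10 measures

Basic contrasting period: 3 + 3 = 6 bars.
6 (basic form) + 4 (cadential extension) = 10.
The elision shares a bar with the next section but does not change this unit's count.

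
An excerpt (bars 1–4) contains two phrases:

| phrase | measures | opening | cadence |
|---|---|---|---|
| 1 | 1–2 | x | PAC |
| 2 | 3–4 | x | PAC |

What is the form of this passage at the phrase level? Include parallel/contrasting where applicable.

repeated phrase

Both phrases have the same opening (x) and the same cadence (perfect authentic cadence): the second is a restatement, not a consequent, so this is a repeated phrase rather than a period.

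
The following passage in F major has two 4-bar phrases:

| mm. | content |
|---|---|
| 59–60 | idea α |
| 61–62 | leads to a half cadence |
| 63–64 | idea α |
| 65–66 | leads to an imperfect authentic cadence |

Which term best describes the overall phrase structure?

parallel period

Phrase 1 ends with a half cadence (weaker) and phrase 2 with an imperfect authentic cadence (stronger): antecedent + consequent = a period.
The two phrases open with the same material (α / α), so the period is parallel.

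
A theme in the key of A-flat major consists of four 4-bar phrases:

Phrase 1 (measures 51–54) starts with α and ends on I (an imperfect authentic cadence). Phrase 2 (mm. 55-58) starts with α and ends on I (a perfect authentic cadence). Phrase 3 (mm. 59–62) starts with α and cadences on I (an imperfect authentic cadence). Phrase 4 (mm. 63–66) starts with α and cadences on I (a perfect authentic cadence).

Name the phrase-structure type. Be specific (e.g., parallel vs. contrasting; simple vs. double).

The cadence pattern IAC–PAC–IAC–PAC is weak–strong twice, and phrases 3–4 restate phrases 1–2: a period heard twice, not a double period (which would end weakly at phrase 2).

repeated period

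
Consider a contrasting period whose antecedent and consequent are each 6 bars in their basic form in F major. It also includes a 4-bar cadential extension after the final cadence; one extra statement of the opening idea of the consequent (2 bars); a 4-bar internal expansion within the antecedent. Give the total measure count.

22 measures

Basic contrasting period: 6 + 6 = 12 bars.
12 (basic form) + 4 (cadential extension) + 2 (extra statement) + 4 (internal expansion) = 22.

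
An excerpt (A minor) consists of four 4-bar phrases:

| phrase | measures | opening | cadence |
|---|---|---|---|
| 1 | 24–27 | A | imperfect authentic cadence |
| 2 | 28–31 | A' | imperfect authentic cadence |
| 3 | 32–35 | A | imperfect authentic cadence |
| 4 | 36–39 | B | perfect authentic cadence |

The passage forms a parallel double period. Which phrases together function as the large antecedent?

In a double period the first pair of phrases (ending imperfect authentic cadence) is the large antecedent and the second pair (ending perfect authentic cadence) is the large consequent; the antecedent is phrases 1 and 2.

phrases 1 and 2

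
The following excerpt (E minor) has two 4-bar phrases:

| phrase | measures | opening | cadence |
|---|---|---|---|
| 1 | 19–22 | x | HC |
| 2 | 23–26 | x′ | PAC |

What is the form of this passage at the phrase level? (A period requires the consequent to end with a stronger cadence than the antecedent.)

Phrase 1 ends with a half cadence (weaker) and phrase 2 with a perfect authentic cadence (stronger): antecedent + consequent = a period.
The two phrases open with the same material (x / x′), so the period is parallel.

parallel period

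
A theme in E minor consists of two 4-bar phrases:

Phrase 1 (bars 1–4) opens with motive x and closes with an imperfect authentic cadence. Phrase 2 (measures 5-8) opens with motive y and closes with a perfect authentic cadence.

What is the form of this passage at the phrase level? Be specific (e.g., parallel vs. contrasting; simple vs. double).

Phrase 1 ends with an imperfect authentic cadence (weaker) and phrase 2 with a perfect authentic cadence (stronger): antecedent + consequent = a period.
The two phrases open with different material (x / y), so the period is contrasting.

contrasting period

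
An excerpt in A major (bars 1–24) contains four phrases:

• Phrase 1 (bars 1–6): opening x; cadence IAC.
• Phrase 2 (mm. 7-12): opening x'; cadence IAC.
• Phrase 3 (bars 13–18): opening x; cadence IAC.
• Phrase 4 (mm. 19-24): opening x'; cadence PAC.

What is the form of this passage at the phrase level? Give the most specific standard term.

parallel double period

Four phrases in two halves: the first half (measures 1–12) ends with an imperfect authentic cadence, the second (bars 13–24) with a perfect authentic cadence — a large antecedent–consequent pair, i.e. a double period.
Phrase 3 begins with the same material as phrase 1, making it parallel.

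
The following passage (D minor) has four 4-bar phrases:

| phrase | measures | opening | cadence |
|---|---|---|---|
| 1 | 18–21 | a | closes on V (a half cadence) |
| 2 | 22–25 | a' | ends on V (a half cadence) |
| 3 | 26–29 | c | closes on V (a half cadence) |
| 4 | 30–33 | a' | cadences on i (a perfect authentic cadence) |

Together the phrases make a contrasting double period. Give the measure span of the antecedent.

In a double period the first pair of phrases (ending half cadence) is the large antecedent and the second pair (ending perfect authentic cadence) is the large consequent; the antecedent is measures 18–25.

measures 18–25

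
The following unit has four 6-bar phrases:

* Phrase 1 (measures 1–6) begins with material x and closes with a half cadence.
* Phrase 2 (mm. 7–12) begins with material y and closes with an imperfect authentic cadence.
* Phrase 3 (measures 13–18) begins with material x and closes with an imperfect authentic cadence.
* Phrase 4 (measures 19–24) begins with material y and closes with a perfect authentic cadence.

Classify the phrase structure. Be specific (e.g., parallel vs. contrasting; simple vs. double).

Four phrases in two halves: the first half (measures 1-12) ends with an imperfect authentic cadence, the second (mm. 13-24) with a perfect authentic cadence — a large antecedent–consequent pair, i.e. a double period.
Phrase 3 begins with the same material as phrase 1, making it parallel.

parallel double period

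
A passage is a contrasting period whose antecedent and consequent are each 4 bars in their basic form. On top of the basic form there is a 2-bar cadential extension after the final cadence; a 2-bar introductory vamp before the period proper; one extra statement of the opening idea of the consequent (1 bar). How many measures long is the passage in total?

13 measures

Basic contrasting period: 4 + 4 = 8 bars.
8 (basic form) + 2 (cadential extension) + 2 (introduction) + 1 (extra statement) = 13.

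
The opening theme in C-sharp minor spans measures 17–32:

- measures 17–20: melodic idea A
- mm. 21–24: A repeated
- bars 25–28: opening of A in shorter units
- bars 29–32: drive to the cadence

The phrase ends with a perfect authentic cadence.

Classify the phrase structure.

sentence

Basic idea (mm. 17–20) + its repetition (mm. 21–24) form the presentation; fragmentation and cadence (measures 25–32) form the continuation — the 16-bar whole is a sentence.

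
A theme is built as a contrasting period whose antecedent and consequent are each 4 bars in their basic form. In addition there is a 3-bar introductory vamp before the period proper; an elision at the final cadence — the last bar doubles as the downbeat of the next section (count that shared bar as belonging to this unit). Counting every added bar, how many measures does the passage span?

Basic contrasting period: 4 + 4 = 8 bars.
8 (basic form) + 3 (introduction) = 11.
The elision shares a bar with the next section but does not change this unit's count.

11 measures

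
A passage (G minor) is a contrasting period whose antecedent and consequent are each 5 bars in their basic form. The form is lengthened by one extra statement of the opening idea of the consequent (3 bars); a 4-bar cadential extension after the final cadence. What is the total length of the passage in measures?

Basic contrasting period: 5 + 5 = 10 bars.
10 (basic form) + 3 (extra statement) + 4 (cadential extension) = 17.

17 measures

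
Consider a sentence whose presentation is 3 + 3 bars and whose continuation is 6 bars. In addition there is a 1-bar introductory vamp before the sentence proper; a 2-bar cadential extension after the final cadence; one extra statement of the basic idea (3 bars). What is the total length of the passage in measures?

Basic sentence: 3 + 3 + 6 = 12 bars.
12 (basic form) + 1 (introduction) + 2 (cadential extension) + 3 (extra statement) = 18.

18 measures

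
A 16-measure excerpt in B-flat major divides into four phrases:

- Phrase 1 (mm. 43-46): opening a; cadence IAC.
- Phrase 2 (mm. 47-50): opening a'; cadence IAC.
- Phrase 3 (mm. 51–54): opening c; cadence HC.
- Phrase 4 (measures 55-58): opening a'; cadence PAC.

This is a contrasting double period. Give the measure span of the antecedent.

measures 43–50

In a double period the first pair of phrases (ending imperfect authentic cadence) is the large antecedent and the second pair (ending perfect authentic cadence) is the large consequent; the antecedent is measures 43–50.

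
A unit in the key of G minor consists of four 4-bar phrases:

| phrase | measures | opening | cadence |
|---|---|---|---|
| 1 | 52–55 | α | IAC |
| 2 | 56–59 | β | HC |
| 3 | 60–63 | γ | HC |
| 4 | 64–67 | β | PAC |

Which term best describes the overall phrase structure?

contrasting double period

Four phrases in two halves: the first half (mm. 52-59) ends with a half cadence, the second (mm. 60–67) with a perfect authentic cadence — a large antecedent–consequent pair, i.e. a double period.
Phrase 3 begins with different material from phrase 1, making it contrasting.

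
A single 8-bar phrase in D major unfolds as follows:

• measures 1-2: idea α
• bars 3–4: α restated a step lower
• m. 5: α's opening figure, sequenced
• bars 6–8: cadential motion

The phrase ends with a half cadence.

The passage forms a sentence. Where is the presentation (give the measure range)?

The presentation of a sentence is the basic idea (bars 1-2) plus its repetition (mm. 3–4); the presentation is therefore bars 1–4.

measures 1–4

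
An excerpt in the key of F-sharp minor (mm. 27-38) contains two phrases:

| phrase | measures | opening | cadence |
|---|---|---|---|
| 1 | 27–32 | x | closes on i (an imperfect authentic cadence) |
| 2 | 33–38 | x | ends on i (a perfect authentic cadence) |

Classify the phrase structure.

parallel period

Phrase 1 ends with an imperfect authentic cadence (weaker) and phrase 2 with a perfect authentic cadence (stronger): antecedent + consequent = a period.
The two phrases open with the same material (x / x), so the period is parallel.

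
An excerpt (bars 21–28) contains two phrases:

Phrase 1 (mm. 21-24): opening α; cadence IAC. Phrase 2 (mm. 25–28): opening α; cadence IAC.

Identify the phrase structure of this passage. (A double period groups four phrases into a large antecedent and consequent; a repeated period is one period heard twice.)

repeated phrase

Both phrases have the same opening (α) and the same cadence (imperfect authentic cadence): the second is a restatement, not a consequent, so this is a repeated phrase rather than a period.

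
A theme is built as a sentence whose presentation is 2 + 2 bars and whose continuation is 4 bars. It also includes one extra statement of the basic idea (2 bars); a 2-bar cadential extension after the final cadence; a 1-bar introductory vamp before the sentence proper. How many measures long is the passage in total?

Basic sentence: 2 + 2 + 4 = 8 bars.
8 (basic form) + 2 (extra statement) + 2 (cadential extension) + 1 (introduction) = 13.

13 measures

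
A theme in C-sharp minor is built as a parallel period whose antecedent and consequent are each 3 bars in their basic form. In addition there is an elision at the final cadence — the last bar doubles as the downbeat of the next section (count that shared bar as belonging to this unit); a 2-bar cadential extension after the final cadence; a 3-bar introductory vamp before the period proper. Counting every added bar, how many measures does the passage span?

Basic parallel period: 3 + 3 = 6 bars.
6 (basic form) + 2 (cadential extension) + 3 (introduction) = 11.
The elision shares a bar with the next section but does not change this unit's count.

11 measures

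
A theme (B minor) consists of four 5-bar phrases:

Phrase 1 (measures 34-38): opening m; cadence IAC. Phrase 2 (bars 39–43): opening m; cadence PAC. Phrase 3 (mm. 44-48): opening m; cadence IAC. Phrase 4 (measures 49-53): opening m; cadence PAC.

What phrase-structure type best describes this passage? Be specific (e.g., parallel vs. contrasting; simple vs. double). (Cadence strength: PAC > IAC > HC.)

The cadence pattern IAC–PAC–IAC–PAC is weak–strong twice, and phrases 3–4 restate phrases 1–2: a period heard twice, not a double period (which would end weakly at phrase 2).

repeated period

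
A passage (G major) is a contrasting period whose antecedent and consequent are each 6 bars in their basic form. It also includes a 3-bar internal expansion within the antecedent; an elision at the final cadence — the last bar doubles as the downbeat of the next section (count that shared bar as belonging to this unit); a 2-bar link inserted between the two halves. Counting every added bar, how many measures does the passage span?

17 measures

Basic contrasting period: 6 + 6 = 12 bars.
12 (basic form) + 3 (internal expansion) + 2 (link) = 17.
The elision shares a bar with the next section but does not change this unit's count.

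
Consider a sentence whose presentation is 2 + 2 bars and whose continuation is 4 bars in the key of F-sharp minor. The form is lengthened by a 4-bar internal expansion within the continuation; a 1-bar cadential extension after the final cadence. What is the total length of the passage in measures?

Basic sentence: 2 + 2 + 4 = 8 bars.
8 (basic form) + 4 (internal expansion) + 1 (cadential extension) = 13.

13 measures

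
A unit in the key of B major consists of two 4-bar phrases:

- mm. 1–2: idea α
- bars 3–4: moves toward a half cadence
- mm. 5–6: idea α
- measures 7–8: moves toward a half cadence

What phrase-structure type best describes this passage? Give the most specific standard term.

repeated phrase

Both phrases have the same opening (α) and the same cadence (half cadence): the second is a restatement, not a consequent, so this is a repeated phrase rather than a period.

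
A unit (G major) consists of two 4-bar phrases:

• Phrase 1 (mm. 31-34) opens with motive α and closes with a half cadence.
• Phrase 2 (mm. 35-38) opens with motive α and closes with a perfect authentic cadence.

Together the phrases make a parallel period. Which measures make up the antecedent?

The phrase ending with the weaker cadence (half cadence) is the antecedent; the one ending more conclusively (perfect authentic cadence) is the consequent. The antecedent is measures 31–34.

measures 31–34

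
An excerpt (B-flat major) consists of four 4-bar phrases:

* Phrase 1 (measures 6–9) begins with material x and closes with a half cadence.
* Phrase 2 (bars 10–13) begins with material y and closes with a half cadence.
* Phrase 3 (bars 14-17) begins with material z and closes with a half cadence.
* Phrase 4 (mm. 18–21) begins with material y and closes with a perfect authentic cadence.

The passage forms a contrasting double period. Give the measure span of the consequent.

In a double period the four phrases pair into a large antecedent (phrases 1–2, ending half cadence) and a large consequent (phrases 3–4, ending perfect authentic cadence). The consequent spans bars 14–21.

measures 14–21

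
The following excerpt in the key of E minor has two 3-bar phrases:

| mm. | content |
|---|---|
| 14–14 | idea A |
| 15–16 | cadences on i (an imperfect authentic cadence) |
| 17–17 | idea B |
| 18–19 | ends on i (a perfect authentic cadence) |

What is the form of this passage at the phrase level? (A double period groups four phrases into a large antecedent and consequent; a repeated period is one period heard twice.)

contrasting period

Phrase 1 ends with an imperfect authentic cadence (weaker) and phrase 2 with a perfect authentic cadence (stronger): antecedent + consequent = a period.
The two phrases open with different material (A / B), so the period is contrasting.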